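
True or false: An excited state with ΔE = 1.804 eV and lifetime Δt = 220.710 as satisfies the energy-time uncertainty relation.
Yes, it satisfies the uncertainty relation.

Calculate the product ΔEΔt:
ΔE = 1.804 eV = 2.890e-19 J
ΔEΔt = (2.890e-19 J) × (2.207e-16 s)
ΔEΔt = 6.379e-35 J·s

Compare to the minimum allowed value ℏ/2:
ℏ/2 = 5.273e-35 J·s

Since ΔEΔt = 6.379e-35 J·s ≥ 5.273e-35 J·s = ℏ/2,
this satisfies the uncertainty relation.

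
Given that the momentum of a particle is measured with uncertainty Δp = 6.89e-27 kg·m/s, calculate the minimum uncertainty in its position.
7.653 nm

Using the Heisenberg uncertainty principle:
ΔxΔp ≥ ℏ/2

The minimum uncertainty in position is:
Δx_min = ℏ/(2Δp)
Δx_min = (1.055e-34 J·s) / (2 × 6.890e-27 kg·m/s)
Δx_min = 7.653e-09 m = 7.653 nm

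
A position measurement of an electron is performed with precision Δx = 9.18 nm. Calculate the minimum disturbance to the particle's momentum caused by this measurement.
5.744 × 10^-27 kg·m/s

The uncertainty principle implies that measuring position disturbs momentum:
ΔxΔp ≥ ℏ/2

When we measure position with precision Δx, we necessarily introduce a momentum uncertainty:
Δp ≥ ℏ/(2Δx)
Δp_min = (1.055e-34 J·s) / (2 × 9.180e-09 m)
Δp_min = 5.744e-27 kg·m/s

The more precisely we measure position, the greater the momentum disturbance.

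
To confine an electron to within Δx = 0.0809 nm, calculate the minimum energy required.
1.455 eV

Localizing a particle requires giving it sufficient momentum uncertainty:

1. From uncertainty principle: Δp ≥ ℏ/(2Δx)
   Δp_min = (1.055e-34 J·s) / (2 × 8.090e-11 m)
   Δp_min = 6.518e-25 kg·m/s

2. This momentum uncertainty corresponds to kinetic energy:
   KE ≈ (Δp)²/(2m) = (6.518e-25)²/(2 × 9.109e-31 kg)
   KE = 2.332e-19 J = 1.455 eV

Tighter localization requires more energy.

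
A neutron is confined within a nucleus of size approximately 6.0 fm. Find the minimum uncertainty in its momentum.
8.788 × 10^-21 kg·m/s

Using the Heisenberg uncertainty principle:
ΔxΔp ≥ ℏ/2

With Δx ≈ L = 6.000e-15 m (the confinement size):
Δp_min = ℏ/(2Δx)
Δp_min = (1.055e-34 J·s) / (2 × 6.000e-15 m)
Δp_min = 8.788e-21 kg·m/s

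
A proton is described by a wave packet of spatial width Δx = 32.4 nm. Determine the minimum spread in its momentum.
1.627 × 10^-27 kg·m/s

For a wave packet, the spatial width Δx and momentum spread Δp are related by the uncertainty principle:
ΔxΔp ≥ ℏ/2

The minimum momentum spread is:
Δp_min = ℏ/(2Δx)
Δp_min = (1.055e-34 J·s) / (2 × 3.240e-08 m)
Δp_min = 1.627e-27 kg·m/s

A wave packet cannot have both a well-defined position and well-defined momentum.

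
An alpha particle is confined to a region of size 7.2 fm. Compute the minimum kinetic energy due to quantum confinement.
25.189 keV

Using the uncertainty principle:

1. Position uncertainty: Δx ≈ 7.200e-15 m
2. Minimum momentum uncertainty: Δp = ℏ/(2Δx) = 7.323e-21 kg·m/s
3. Minimum kinetic energy:
   KE = (Δp)²/(2m) = (7.323e-21)²/(2 × 6.645e-27 kg)
   KE = 4.036e-15 J = 25.189 keV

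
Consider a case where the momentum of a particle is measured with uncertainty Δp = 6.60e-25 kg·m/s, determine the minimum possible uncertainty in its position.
79.892 pm

Using the Heisenberg uncertainty principle:
ΔxΔp ≥ ℏ/2

The minimum uncertainty in position is:
Δx_min = ℏ/(2Δp)
Δx_min = (1.055e-34 J·s) / (2 × 6.600e-25 kg·m/s)
Δx_min = 7.989e-11 m = 79.892 pm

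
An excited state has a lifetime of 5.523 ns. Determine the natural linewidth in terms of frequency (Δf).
14.408 MHz

Using the energy-time uncertainty principle and E = hf:
ΔEΔt ≥ ℏ/2
hΔf·Δt ≥ ℏ/2

The minimum frequency uncertainty is:
Δf = ℏ/(2hτ) = 1/(4πτ)
Δf = 1/(4π × 5.523e-09 s)
Δf = 1.441e+07 Hz = 14.408 MHz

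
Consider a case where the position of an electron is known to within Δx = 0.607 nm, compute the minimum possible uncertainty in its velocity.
95.360 km/s

Using the Heisenberg uncertainty principle and Δp = mΔv:
ΔxΔp ≥ ℏ/2
Δx(mΔv) ≥ ℏ/2

The minimum uncertainty in velocity is:
Δv_min = ℏ/(2mΔx)
Δv_min = (1.055e-34 J·s) / (2 × 9.109e-31 kg × 6.070e-10 m)
Δv_min = 9.536e+04 m/s = 95.360 km/s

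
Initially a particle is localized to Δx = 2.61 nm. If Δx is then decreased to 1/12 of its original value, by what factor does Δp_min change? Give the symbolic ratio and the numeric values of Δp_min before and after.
Original Δp_min = 2.020 × 10^-26 kg·m/s; new Δp'_min = 2.424 × 10^-25 kg·m/s; ratio Δp'_min/Δp_min = 12.

From the uncertainty principle ΔxΔp ≥ ℏ/2, the minimum momentum uncertainty is Δp_min = ℏ/(2Δx).

Original (Δx = 2.61 nm = 2.610e-09 m):
Δp_min = (1.055e-34 J·s)/(2 × 2.610e-09 m) = 2.020e-26 kg·m/s

When Δx → (1/12)Δx:
Δp'_min = ℏ/(2 × (1/12)Δx) = 12 × ℏ/(2Δx) = 12 × Δp_min
Δp'_min = 12 × 2.020e-26 kg·m/s = 2.424e-25 kg·m/s

Since Δp_min ∝ 1/Δx, when Δx is decreased to 1/12 of its original value, Δp_min increases to 12 times its original value.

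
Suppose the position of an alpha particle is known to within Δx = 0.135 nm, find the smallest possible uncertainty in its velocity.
58.781 m/s

Using the Heisenberg uncertainty principle and Δp = mΔv:
ΔxΔp ≥ ℏ/2
Δx(mΔv) ≥ ℏ/2

The minimum uncertainty in velocity is:
Δv_min = ℏ/(2mΔx)
Δv_min = (1.055e-34 J·s) / (2 × 6.645e-27 kg × 1.350e-10 m)
Δv_min = 5.878e+01 m/s = 58.781 m/s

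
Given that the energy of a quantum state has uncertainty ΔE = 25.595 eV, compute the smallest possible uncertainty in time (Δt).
12.858 as

Using the energy-time uncertainty principle:
ΔEΔt ≥ ℏ/2

The minimum uncertainty in time is:
Δt_min = ℏ/(2ΔE)
Δt_min = (1.055e-34 J·s) / (2 × 4.101e-18 J)
Δt_min = 1.286e-17 s = 12.858 as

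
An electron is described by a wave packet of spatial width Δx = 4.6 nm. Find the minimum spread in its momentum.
1.146 × 10^-26 kg·m/s

For a wave packet, the spatial width Δx and momentum spread Δp are related by the uncertainty principle:
ΔxΔp ≥ ℏ/2

The minimum momentum spread is:
Δp_min = ℏ/(2Δx)
Δp_min = (1.055e-34 J·s) / (2 × 4.600e-09 m)
Δp_min = 1.146e-26 kg·m/s

A wave packet cannot have both a well-defined position and well-defined momentum.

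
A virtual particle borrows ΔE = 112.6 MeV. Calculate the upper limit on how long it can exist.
2.923 ys

Using the energy-time uncertainty principle:
ΔEΔt ≥ ℏ/2

For a virtual particle borrowing energy ΔE, the maximum lifetime is:
Δt_max = ℏ/(2ΔE)

Converting energy:
ΔE = 112.6 MeV = 1.804e-11 J

Δt_max = (1.055e-34 J·s) / (2 × 1.804e-11 J)
Δt_max = 2.923e-24 s = 2.923 ys

Virtual particles with higher borrowed energy exist for shorter times.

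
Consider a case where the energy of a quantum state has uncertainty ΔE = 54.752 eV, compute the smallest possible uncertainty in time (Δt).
6.011 as

Using the energy-time uncertainty principle:
ΔEΔt ≥ ℏ/2

The minimum uncertainty in time is:
Δt_min = ℏ/(2ΔE)
Δt_min = (1.055e-34 J·s) / (2 × 8.772e-18 J)
Δt_min = 6.011e-18 s = 6.011 as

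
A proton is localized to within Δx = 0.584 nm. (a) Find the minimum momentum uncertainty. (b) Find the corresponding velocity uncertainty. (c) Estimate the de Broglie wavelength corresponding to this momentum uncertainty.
(a) Δp_min = 9.029 × 10^-26 kg·m/s
(b) Δv_min = 53.980 m/s
(c) λ_dB = 7.339 nm

Step-by-step:

(a) From the uncertainty principle:
Δp_min = ℏ/(2Δx) = (1.055e-34 J·s)/(2 × 5.840e-10 m) = 9.029e-26 kg·m/s

(b) The velocity uncertainty:
Δv = Δp/m = (9.029e-26 kg·m/s)/(1.673e-27 kg) = 5.398e+01 m/s = 53.980 m/s

(c) The de Broglie wavelength for this momentum:
λ = h/p = (6.626e-34 J·s)/(9.029e-26 kg·m/s) = 7.339e-09 m = 7.339 nm

Note: The de Broglie wavelength is comparable to the localization size, as expected from wave-particle duality.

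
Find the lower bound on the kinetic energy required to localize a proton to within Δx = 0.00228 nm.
997.894 meV

Localizing a particle requires giving it sufficient momentum uncertainty:

1. From uncertainty principle: Δp ≥ ℏ/(2Δx)
   Δp_min = (1.055e-34 J·s) / (2 × 2.280e-12 m)
   Δp_min = 2.313e-23 kg·m/s

2. This momentum uncertainty corresponds to kinetic energy:
   KE ≈ (Δp)²/(2m) = (2.313e-23)²/(2 × 1.673e-27 kg)
   KE = 1.599e-19 J = 997.894 meV

Tighter localization requires more energy.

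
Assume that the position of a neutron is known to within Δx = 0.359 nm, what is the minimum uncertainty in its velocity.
87.691 m/s

Using the Heisenberg uncertainty principle and Δp = mΔv:
ΔxΔp ≥ ℏ/2
Δx(mΔv) ≥ ℏ/2

The minimum uncertainty in velocity is:
Δv_min = ℏ/(2mΔx)
Δv_min = (1.055e-34 J·s) / (2 × 1.675e-27 kg × 3.590e-10 m)
Δv_min = 8.769e+01 m/s = 87.691 m/s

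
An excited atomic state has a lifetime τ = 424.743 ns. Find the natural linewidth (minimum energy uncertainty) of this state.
774.836 peV

Using the energy-time uncertainty principle:
ΔEΔt ≥ ℏ/2

The lifetime τ represents the time uncertainty Δt.
The natural linewidth (minimum energy uncertainty) is:

ΔE = ℏ/(2τ)
ΔE = (1.055e-34 J·s) / (2 × 4.247e-07 s)
ΔE = 1.241e-28 J = 774.836 peV

This natural linewidth limits the precision of spectroscopic measurements.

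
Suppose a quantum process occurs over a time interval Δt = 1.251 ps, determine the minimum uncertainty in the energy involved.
263.074 μeV

Using the energy-time uncertainty principle:
ΔEΔt ≥ ℏ/2

The minimum uncertainty in energy is:
ΔE_min = ℏ/(2Δt)
ΔE_min = (1.055e-34 J·s) / (2 × 1.251e-12 s)
ΔE_min = 4.215e-23 J = 263.074 μeV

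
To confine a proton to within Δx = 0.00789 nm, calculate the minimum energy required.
83.330 meV

Localizing a particle requires giving it sufficient momentum uncertainty:

1. From uncertainty principle: Δp ≥ ℏ/(2Δx)
   Δp_min = (1.055e-34 J·s) / (2 × 7.890e-12 m)
   Δp_min = 6.683e-24 kg·m/s

2. This momentum uncertainty corresponds to kinetic energy:
   KE ≈ (Δp)²/(2m) = (6.683e-24)²/(2 × 1.673e-27 kg)
   KE = 1.335e-20 J = 83.330 meV

Tighter localization requires more energy.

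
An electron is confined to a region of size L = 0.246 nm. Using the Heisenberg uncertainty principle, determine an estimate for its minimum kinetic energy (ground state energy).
157.396 meV

Using the uncertainty principle to estimate ground state energy:

1. The position uncertainty is approximately the confinement size:
   Δx ≈ L = 2.460e-10 m

2. From ΔxΔp ≥ ℏ/2, the minimum momentum uncertainty is:
   Δp ≈ ℏ/(2L) = 2.143e-25 kg·m/s

3. The kinetic energy is approximately:
   KE ≈ (Δp)²/(2m) = (2.143e-25)²/(2 × 9.109e-31 kg)
   KE ≈ 2.522e-20 J = 157.396 meV

This is an order-of-magnitude estimate of the ground state energy.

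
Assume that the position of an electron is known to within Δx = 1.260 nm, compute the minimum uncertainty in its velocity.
45.940 km/s

Using the Heisenberg uncertainty principle and Δp = mΔv:
ΔxΔp ≥ ℏ/2
Δx(mΔv) ≥ ℏ/2

The minimum uncertainty in velocity is:
Δv_min = ℏ/(2mΔx)
Δv_min = (1.055e-34 J·s) / (2 × 9.109e-31 kg × 1.260e-09 m)
Δv_min = 4.594e+04 m/s = 45.940 km/s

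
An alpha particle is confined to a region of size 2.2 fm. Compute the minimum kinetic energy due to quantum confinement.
269.795 keV

Using the uncertainty principle:

1. Position uncertainty: Δx ≈ 2.200e-15 m
2. Minimum momentum uncertainty: Δp = ℏ/(2Δx) = 2.397e-20 kg·m/s
3. Minimum kinetic energy:
   KE = (Δp)²/(2m) = (2.397e-20)²/(2 × 6.645e-27 kg)
   KE = 4.323e-14 J = 269.795 keV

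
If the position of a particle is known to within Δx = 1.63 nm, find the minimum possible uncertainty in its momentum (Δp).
3.235 × 10^-26 kg·m/s

Using the Heisenberg uncertainty principle:
ΔxΔp ≥ ℏ/2

The minimum uncertainty in momentum is:
Δp_min = ℏ/(2Δx)
Δp_min = (1.055e-34 J·s) / (2 × 1.630e-09 m)
Δp_min = 3.235e-26 kg·m/s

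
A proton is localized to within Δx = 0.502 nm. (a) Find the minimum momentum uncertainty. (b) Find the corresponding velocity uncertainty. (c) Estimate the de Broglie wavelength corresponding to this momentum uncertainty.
(a) Δp_min = 1.050 × 10^-25 kg·m/s
(b) Δv_min = 62.798 m/s
(c) λ_dB = 6.308 nm

Step-by-step:

(a) From the uncertainty principle:
Δp_min = ℏ/(2Δx) = (1.055e-34 J·s)/(2 × 5.020e-10 m) = 1.050e-25 kg·m/s

(b) The velocity uncertainty:
Δv = Δp/m = (1.050e-25 kg·m/s)/(1.673e-27 kg) = 6.280e+01 m/s = 62.798 m/s

(c) The de Broglie wavelength for this momentum:
λ = h/p = (6.626e-34 J·s)/(1.050e-25 kg·m/s) = 6.308e-09 m = 6.308 nm

Note: The de Broglie wavelength is comparable to the localization size, as expected from wave-particle duality.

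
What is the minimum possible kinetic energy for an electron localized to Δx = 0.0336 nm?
8.437 eV

Localizing a particle requires giving it sufficient momentum uncertainty:

1. From uncertainty principle: Δp ≥ ℏ/(2Δx)
   Δp_min = (1.055e-34 J·s) / (2 × 3.360e-11 m)
   Δp_min = 1.569e-24 kg·m/s

2. This momentum uncertainty corresponds to kinetic energy:
   KE ≈ (Δp)²/(2m) = (1.569e-24)²/(2 × 9.109e-31 kg)
   KE = 1.352e-18 J = 8.437 eV

Tighter localization requires more energy.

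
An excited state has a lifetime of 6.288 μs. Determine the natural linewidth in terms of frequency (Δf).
12.655 kHz

Using the energy-time uncertainty principle and E = hf:
ΔEΔt ≥ ℏ/2
hΔf·Δt ≥ ℏ/2

The minimum frequency uncertainty is:
Δf = ℏ/(2hτ) = 1/(4πτ)
Δf = 1/(4π × 6.288e-06 s)
Δf = 1.266e+04 Hz = 12.655 kHz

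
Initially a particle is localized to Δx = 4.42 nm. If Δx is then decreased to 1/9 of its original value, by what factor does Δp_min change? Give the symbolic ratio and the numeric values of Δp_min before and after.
Original Δp_min = 1.193 × 10^-26 kg·m/s; new Δp'_min = 1.074 × 10^-25 kg·m/s; ratio Δp'_min/Δp_min = 9.

From the uncertainty principle ΔxΔp ≥ ℏ/2, the minimum momentum uncertainty is Δp_min = ℏ/(2Δx).

Original (Δx = 4.42 nm = 4.420e-09 m):
Δp_min = (1.055e-34 J·s)/(2 × 4.420e-09 m) = 1.193e-26 kg·m/s

When Δx → (1/9)Δx:
Δp'_min = ℏ/(2 × (1/9)Δx) = 9 × ℏ/(2Δx) = 9 × Δp_min
Δp'_min = 9 × 1.193e-26 kg·m/s = 1.074e-25 kg·m/s

Since Δp_min ∝ 1/Δx, when Δx is decreased to 1/9 of its original value, Δp_min increases to 9 times its original value.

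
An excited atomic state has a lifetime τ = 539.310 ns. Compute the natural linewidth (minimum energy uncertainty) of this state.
610.235 peV

Using the energy-time uncertainty principle:
ΔEΔt ≥ ℏ/2

The lifetime τ represents the time uncertainty Δt.
The natural linewidth (minimum energy uncertainty) is:

ΔE = ℏ/(2τ)
ΔE = (1.055e-34 J·s) / (2 × 5.393e-07 s)
ΔE = 9.777e-29 J = 610.235 peV

This natural linewidth limits the precision of spectroscopic measurements.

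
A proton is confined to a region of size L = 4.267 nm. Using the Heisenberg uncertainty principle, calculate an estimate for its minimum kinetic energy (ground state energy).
284.911 neV

Using the uncertainty principle to estimate ground state energy:

1. The position uncertainty is approximately the confinement size:
   Δx ≈ L = 4.267e-09 m

2. From ΔxΔp ≥ ℏ/2, the minimum momentum uncertainty is:
   Δp ≈ ℏ/(2L) = 1.236e-26 kg·m/s

3. The kinetic energy is approximately:
   KE ≈ (Δp)²/(2m) = (1.236e-26)²/(2 × 1.673e-27 kg)
   KE ≈ 4.565e-26 J = 284.911 neV

This is an order-of-magnitude estimate of the ground state energy.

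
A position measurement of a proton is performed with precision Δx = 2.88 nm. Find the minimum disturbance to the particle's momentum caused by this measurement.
1.831 × 10^-26 kg·m/s

The uncertainty principle implies that measuring position disturbs momentum:
ΔxΔp ≥ ℏ/2

When we measure position with precision Δx, we necessarily introduce a momentum uncertainty:
Δp ≥ ℏ/(2Δx)
Δp_min = (1.055e-34 J·s) / (2 × 2.880e-09 m)
Δp_min = 1.831e-26 kg·m/s

The more precisely we measure position, the greater the momentum disturbance.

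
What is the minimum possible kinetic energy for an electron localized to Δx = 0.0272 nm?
12.874 eV

Localizing a particle requires giving it sufficient momentum uncertainty:

1. From uncertainty principle: Δp ≥ ℏ/(2Δx)
   Δp_min = (1.055e-34 J·s) / (2 × 2.720e-11 m)
   Δp_min = 1.939e-24 kg·m/s

2. This momentum uncertainty corresponds to kinetic energy:
   KE ≈ (Δp)²/(2m) = (1.939e-24)²/(2 × 9.109e-31 kg)
   KE = 2.063e-18 J = 12.874 eV

Tighter localization requires more energy.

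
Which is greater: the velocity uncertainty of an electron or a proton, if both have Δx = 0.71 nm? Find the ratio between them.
The electron has the larger minimum velocity uncertainty, by a ratio of 1836.2.

For both particles, Δp_min = ℏ/(2Δx) = 7.427e-26 kg·m/s (same for both).

The velocity uncertainty is Δv = Δp/m:
- electron: Δv = 7.427e-26 / 9.109e-31 = 8.153e+04 m/s = 81.527 km/s
- proton: Δv = 7.427e-26 / 1.673e-27 = 4.440e+01 m/s = 44.401 m/s

Ratio: 8.153e+04 / 4.440e+01 = 1836.2

The lighter particle has larger velocity uncertainty because Δv ∝ 1/m.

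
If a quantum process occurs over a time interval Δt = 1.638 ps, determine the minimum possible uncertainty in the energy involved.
200.919 μeV

Using the energy-time uncertainty principle:
ΔEΔt ≥ ℏ/2

The minimum uncertainty in energy is:
ΔE_min = ℏ/(2Δt)
ΔE_min = (1.055e-34 J·s) / (2 × 1.638e-12 s)
ΔE_min = 3.219e-23 J = 200.919 μeV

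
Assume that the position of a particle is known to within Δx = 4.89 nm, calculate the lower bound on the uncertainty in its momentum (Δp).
1.078 × 10^-26 kg·m/s

Using the Heisenberg uncertainty principle:
ΔxΔp ≥ ℏ/2

The minimum uncertainty in momentum is:
Δp_min = ℏ/(2Δx)
Δp_min = (1.055e-34 J·s) / (2 × 4.890e-09 m)
Δp_min = 1.078e-26 kg·m/s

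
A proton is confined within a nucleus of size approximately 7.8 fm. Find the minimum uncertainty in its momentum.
6.760 × 10^-21 kg·m/s

Using the Heisenberg uncertainty principle:
ΔxΔp ≥ ℏ/2

With Δx ≈ L = 7.800e-15 m (the confinement size):
Δp_min = ℏ/(2Δx)
Δp_min = (1.055e-34 J·s) / (2 × 7.800e-15 m)
Δp_min = 6.760e-21 kg·m/s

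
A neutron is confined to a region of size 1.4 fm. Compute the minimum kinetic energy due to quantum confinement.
2.643 MeV

Using the uncertainty principle:

1. Position uncertainty: Δx ≈ 1.400e-15 m
2. Minimum momentum uncertainty: Δp = ℏ/(2Δx) = 3.766e-20 kg·m/s
3. Minimum kinetic energy:
   KE = (Δp)²/(2m) = (3.766e-20)²/(2 × 1.675e-27 kg)
   KE = 4.235e-13 J = 2.643 MeV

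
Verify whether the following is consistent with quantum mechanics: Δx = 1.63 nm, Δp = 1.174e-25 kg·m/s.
Yes, it satisfies the uncertainty principle.

Calculate the product ΔxΔp:
ΔxΔp = (1.630e-09 m) × (1.174e-25 kg·m/s)
ΔxΔp = 1.914e-34 J·s

Compare to the minimum allowed value ℏ/2:
ℏ/2 = 5.273e-35 J·s

Since ΔxΔp = 1.914e-34 J·s ≥ 5.273e-35 J·s = ℏ/2,
the measurement satisfies the uncertainty principle.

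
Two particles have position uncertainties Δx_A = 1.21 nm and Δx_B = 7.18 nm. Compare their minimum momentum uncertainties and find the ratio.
Particle A has the larger minimum momentum uncertainty, by a factor of 5.93.

For each particle, the minimum momentum uncertainty is Δp_min = ℏ/(2Δx):

Particle A: Δp_A = ℏ/(2×1.210e-09 m) = 4.358e-26 kg·m/s
Particle B: Δp_B = ℏ/(2×7.180e-09 m) = 7.344e-27 kg·m/s

Ratio: Δp_A/Δp_B = 5.93

Since Δp_min ∝ 1/Δx, the particle with smaller position uncertainty (A) has larger momentum uncertainty.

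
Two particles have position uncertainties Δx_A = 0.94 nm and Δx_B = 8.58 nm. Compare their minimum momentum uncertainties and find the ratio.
Particle A has the larger minimum momentum uncertainty, by a factor of 9.13.

For each particle, the minimum momentum uncertainty is Δp_min = ℏ/(2Δx):

Particle A: Δp_A = ℏ/(2×9.400e-10 m) = 5.609e-26 kg·m/s
Particle B: Δp_B = ℏ/(2×8.580e-09 m) = 6.146e-27 kg·m/s

Ratio: Δp_A/Δp_B = 9.13

Since Δp_min ∝ 1/Δx, the particle with smaller position uncertainty (A) has larger momentum uncertainty.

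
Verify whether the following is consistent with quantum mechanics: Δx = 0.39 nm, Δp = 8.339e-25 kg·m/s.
Yes, it satisfies the uncertainty principle.

Calculate the product ΔxΔp:
ΔxΔp = (3.900e-10 m) × (8.339e-25 kg·m/s)
ΔxΔp = 3.252e-34 J·s

Compare to the minimum allowed value ℏ/2:
ℏ/2 = 5.273e-35 J·s

Since ΔxΔp = 3.252e-34 J·s ≥ 5.273e-35 J·s = ℏ/2,
the measurement satisfies the uncertainty principle.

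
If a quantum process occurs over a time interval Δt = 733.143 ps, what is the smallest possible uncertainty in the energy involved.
448.897 neV

Using the energy-time uncertainty principle:
ΔEΔt ≥ ℏ/2

The minimum uncertainty in energy is:
ΔE_min = ℏ/(2Δt)
ΔE_min = (1.055e-34 J·s) / (2 × 7.331e-10 s)
ΔE_min = 7.192e-26 J = 448.897 neV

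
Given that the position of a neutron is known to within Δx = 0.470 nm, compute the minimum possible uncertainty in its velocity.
66.981 m/s

Using the Heisenberg uncertainty principle and Δp = mΔv:
ΔxΔp ≥ ℏ/2
Δx(mΔv) ≥ ℏ/2

The minimum uncertainty in velocity is:
Δv_min = ℏ/(2mΔx)
Δv_min = (1.055e-34 J·s) / (2 × 1.675e-27 kg × 4.700e-10 m)
Δv_min = 6.698e+01 m/s = 66.981 m/s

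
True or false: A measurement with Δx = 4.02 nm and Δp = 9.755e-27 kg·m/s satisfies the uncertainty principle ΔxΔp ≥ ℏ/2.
No, it violates the uncertainty principle (impossible measurement).

Calculate the product ΔxΔp:
ΔxΔp = (4.020e-09 m) × (9.755e-27 kg·m/s)
ΔxΔp = 3.922e-35 J·s

Compare to the minimum allowed value ℏ/2:
ℏ/2 = 5.273e-35 J·s

Since ΔxΔp = 3.922e-35 J·s < 5.273e-35 J·s = ℏ/2,
the measurement violates the uncertainty principle.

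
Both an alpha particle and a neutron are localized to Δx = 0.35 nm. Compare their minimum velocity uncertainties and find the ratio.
The neutron has the larger minimum velocity uncertainty, by a ratio of 4.0.

For both particles, Δp_min = ℏ/(2Δx) = 1.507e-25 kg·m/s (same for both).

The velocity uncertainty is Δv = Δp/m:
- alpha particle: Δv = 1.507e-25 / 6.645e-27 = 2.267e+01 m/s = 22.673 m/s
- neutron: Δv = 1.507e-25 / 1.675e-27 = 8.995e+01 m/s = 89.946 m/s

Ratio: 8.995e+01 / 2.267e+01 = 4.0

The lighter particle has larger velocity uncertainty because Δv ∝ 1/m.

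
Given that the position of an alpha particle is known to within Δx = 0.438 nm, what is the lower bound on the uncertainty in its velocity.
18.118 m/s

Using the Heisenberg uncertainty principle and Δp = mΔv:
ΔxΔp ≥ ℏ/2
Δx(mΔv) ≥ ℏ/2

The minimum uncertainty in velocity is:
Δv_min = ℏ/(2mΔx)
Δv_min = (1.055e-34 J·s) / (2 × 6.645e-27 kg × 4.380e-10 m)
Δv_min = 1.812e+01 m/s = 18.118 m/s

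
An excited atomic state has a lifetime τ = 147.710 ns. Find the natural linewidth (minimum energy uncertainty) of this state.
2.228 neV

Using the energy-time uncertainty principle:
ΔEΔt ≥ ℏ/2

The lifetime τ represents the time uncertainty Δt.
The natural linewidth (minimum energy uncertainty) is:

ΔE = ℏ/(2τ)
ΔE = (1.055e-34 J·s) / (2 × 1.477e-07 s)
ΔE = 3.570e-28 J = 2.228 neV

This natural linewidth limits the precision of spectroscopic measurements.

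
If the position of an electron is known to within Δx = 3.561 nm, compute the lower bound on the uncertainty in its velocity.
16.255 km/s

Using the Heisenberg uncertainty principle and Δp = mΔv:
ΔxΔp ≥ ℏ/2
Δx(mΔv) ≥ ℏ/2

The minimum uncertainty in velocity is:
Δv_min = ℏ/(2mΔx)
Δv_min = (1.055e-34 J·s) / (2 × 9.109e-31 kg × 3.561e-09 m)
Δv_min = 1.625e+04 m/s = 16.255 km/s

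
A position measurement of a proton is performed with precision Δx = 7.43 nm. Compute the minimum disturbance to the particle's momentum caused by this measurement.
7.097 × 10^-27 kg·m/s

The uncertainty principle implies that measuring position disturbs momentum:
ΔxΔp ≥ ℏ/2

When we measure position with precision Δx, we necessarily introduce a momentum uncertainty:
Δp ≥ ℏ/(2Δx)
Δp_min = (1.055e-34 J·s) / (2 × 7.430e-09 m)
Δp_min = 7.097e-27 kg·m/s

The more precisely we measure position, the greater the momentum disturbance.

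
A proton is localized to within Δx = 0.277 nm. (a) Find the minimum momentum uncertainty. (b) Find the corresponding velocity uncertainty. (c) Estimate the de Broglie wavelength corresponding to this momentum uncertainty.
(a) Δp_min = 1.904 × 10^-25 kg·m/s
(b) Δv_min = 113.807 m/s
(c) λ_dB = 3.481 nm

Step-by-step:

(a) From the uncertainty principle:
Δp_min = ℏ/(2Δx) = (1.055e-34 J·s)/(2 × 2.770e-10 m) = 1.904e-25 kg·m/s

(b) The velocity uncertainty:
Δv = Δp/m = (1.904e-25 kg·m/s)/(1.673e-27 kg) = 1.138e+02 m/s = 113.807 m/s

(c) The de Broglie wavelength for this momentum:
λ = h/p = (6.626e-34 J·s)/(1.904e-25 kg·m/s) = 3.481e-09 m = 3.481 nm

Note: The de Broglie wavelength is comparable to the localization size, as expected from wave-particle duality.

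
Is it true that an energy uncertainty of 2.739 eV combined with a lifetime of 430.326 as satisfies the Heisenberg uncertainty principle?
Yes, it satisfies the uncertainty relation.

Calculate the product ΔEΔt:
ΔE = 2.739 eV = 4.388e-19 J
ΔEΔt = (4.388e-19 J) × (4.303e-16 s)
ΔEΔt = 1.888e-34 J·s

Compare to the minimum allowed value ℏ/2:
ℏ/2 = 5.273e-35 J·s

Since ΔEΔt = 1.888e-34 J·s ≥ 5.273e-35 J·s = ℏ/2,
this satisfies the uncertainty relation.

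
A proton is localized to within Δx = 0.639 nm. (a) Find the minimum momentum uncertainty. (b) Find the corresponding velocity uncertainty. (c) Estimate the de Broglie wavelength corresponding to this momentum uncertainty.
(a) Δp_min = 8.252 × 10^-26 kg·m/s
(b) Δv_min = 49.334 m/s
(c) λ_dB = 8.030 nm

Step-by-step:

(a) From the uncertainty principle:
Δp_min = ℏ/(2Δx) = (1.055e-34 J·s)/(2 × 6.390e-10 m) = 8.252e-26 kg·m/s

(b) The velocity uncertainty:
Δv = Δp/m = (8.252e-26 kg·m/s)/(1.673e-27 kg) = 4.933e+01 m/s = 49.334 m/s

(c) The de Broglie wavelength for this momentum:
λ = h/p = (6.626e-34 J·s)/(8.252e-26 kg·m/s) = 8.030e-09 m = 8.030 nm

Note: The de Broglie wavelength is comparable to the localization size, as expected from wave-particle duality.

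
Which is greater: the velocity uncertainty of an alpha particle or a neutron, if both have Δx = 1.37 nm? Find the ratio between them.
The neutron has the larger minimum velocity uncertainty, by a ratio of 4.0.

For both particles, Δp_min = ℏ/(2Δx) = 3.849e-26 kg·m/s (same for both).

The velocity uncertainty is Δv = Δp/m:
- alpha particle: Δv = 3.849e-26 / 6.645e-27 = 5.792e+00 m/s = 5.792 m/s
- neutron: Δv = 3.849e-26 / 1.675e-27 = 2.298e+01 m/s = 22.979 m/s

Ratio: 2.298e+01 / 5.792e+00 = 4.0

The lighter particle has larger velocity uncertainty because Δv ∝ 1/m.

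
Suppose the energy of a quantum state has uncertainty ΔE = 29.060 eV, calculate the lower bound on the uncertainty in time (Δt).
11.325 as

Using the energy-time uncertainty principle:
ΔEΔt ≥ ℏ/2

The minimum uncertainty in time is:
Δt_min = ℏ/(2ΔE)
Δt_min = (1.055e-34 J·s) / (2 × 4.656e-18 J)
Δt_min = 1.133e-17 s = 11.325 as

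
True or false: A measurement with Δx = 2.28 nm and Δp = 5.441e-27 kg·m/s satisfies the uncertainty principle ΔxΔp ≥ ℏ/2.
No, it violates the uncertainty principle (impossible measurement).

Calculate the product ΔxΔp:
ΔxΔp = (2.280e-09 m) × (5.441e-27 kg·m/s)
ΔxΔp = 1.241e-35 J·s

Compare to the minimum allowed value ℏ/2:
ℏ/2 = 5.273e-35 J·s

Since ΔxΔp = 1.241e-35 J·s < 5.273e-35 J·s = ℏ/2,
the measurement violates the uncertainty principle.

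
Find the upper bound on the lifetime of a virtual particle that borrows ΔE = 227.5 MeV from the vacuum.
1.447 ys

Using the energy-time uncertainty principle:
ΔEΔt ≥ ℏ/2

For a virtual particle borrowing energy ΔE, the maximum lifetime is:
Δt_max = ℏ/(2ΔE)

Converting energy:
ΔE = 227.5 MeV = 3.645e-11 J

Δt_max = (1.055e-34 J·s) / (2 × 3.645e-11 J)
Δt_max = 1.447e-24 s = 1.447 ys

Virtual particles with higher borrowed energy exist for shorter times.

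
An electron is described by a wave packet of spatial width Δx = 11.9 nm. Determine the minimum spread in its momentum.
4.431 × 10^-27 kg·m/s

For a wave packet, the spatial width Δx and momentum spread Δp are related by the uncertainty principle:
ΔxΔp ≥ ℏ/2

The minimum momentum spread is:
Δp_min = ℏ/(2Δx)
Δp_min = (1.055e-34 J·s) / (2 × 1.190e-08 m)
Δp_min = 4.431e-27 kg·m/s

A wave packet cannot have both a well-defined position and well-defined momentum.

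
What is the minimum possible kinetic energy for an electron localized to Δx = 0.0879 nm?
1.233 eV

Localizing a particle requires giving it sufficient momentum uncertainty:

1. From uncertainty principle: Δp ≥ ℏ/(2Δx)
   Δp_min = (1.055e-34 J·s) / (2 × 8.790e-11 m)
   Δp_min = 5.999e-25 kg·m/s

2. This momentum uncertainty corresponds to kinetic energy:
   KE ≈ (Δp)²/(2m) = (5.999e-25)²/(2 × 9.109e-31 kg)
   KE = 1.975e-19 J = 1.233 eV

Tighter localization requires more energy.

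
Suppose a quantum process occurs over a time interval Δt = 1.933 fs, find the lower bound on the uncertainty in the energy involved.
170.257 meV

Using the energy-time uncertainty principle:
ΔEΔt ≥ ℏ/2

The minimum uncertainty in energy is:
ΔE_min = ℏ/(2Δt)
ΔE_min = (1.055e-34 J·s) / (2 × 1.933e-15 s)
ΔE_min = 2.728e-20 J = 170.257 meV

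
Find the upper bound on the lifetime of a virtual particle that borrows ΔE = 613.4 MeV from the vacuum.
5.365 × 10^-25 s

Using the energy-time uncertainty principle:
ΔEΔt ≥ ℏ/2

For a virtual particle borrowing energy ΔE, the maximum lifetime is:
Δt_max = ℏ/(2ΔE)

Converting energy:
ΔE = 613.4 MeV = 9.828e-11 J

Δt_max = (1.055e-34 J·s) / (2 × 9.828e-11 J)
Δt_max = 5.365e-25 s = 5.365 × 10^-25 s

Virtual particles with higher borrowed energy exist for shorter times.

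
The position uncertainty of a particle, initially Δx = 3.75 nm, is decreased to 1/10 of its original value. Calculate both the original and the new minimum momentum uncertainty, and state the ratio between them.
Original Δp_min = 1.406 × 10^-26 kg·m/s; new Δp'_min = 1.406 × 10^-25 kg·m/s; ratio Δp'_min/Δp_min = 10.

From the uncertainty principle ΔxΔp ≥ ℏ/2, the minimum momentum uncertainty is Δp_min = ℏ/(2Δx).

Original (Δx = 3.75 nm = 3.750e-09 m):
Δp_min = (1.055e-34 J·s)/(2 × 3.750e-09 m) = 1.406e-26 kg·m/s

When Δx → (1/10)Δx:
Δp'_min = ℏ/(2 × (1/10)Δx) = 10 × ℏ/(2Δx) = 10 × Δp_min
Δp'_min = 10 × 1.406e-26 kg·m/s = 1.406e-25 kg·m/s

Since Δp_min ∝ 1/Δx, when Δx is decreased to 1/10 of its original value, Δp_min increases to 10 times its original value.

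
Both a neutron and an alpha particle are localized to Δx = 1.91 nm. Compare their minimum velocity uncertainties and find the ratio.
The neutron has the larger minimum velocity uncertainty, by a ratio of 4.0.

For both particles, Δp_min = ℏ/(2Δx) = 2.761e-26 kg·m/s (same for both).

The velocity uncertainty is Δv = Δp/m:
- neutron: Δv = 2.761e-26 / 1.675e-27 = 1.648e+01 m/s = 16.482 m/s
- alpha particle: Δv = 2.761e-26 / 6.645e-27 = 4.155e+00 m/s = 4.155 m/s

Ratio: 1.648e+01 / 4.155e+00 = 4.0

The lighter particle has larger velocity uncertainty because Δv ∝ 1/m.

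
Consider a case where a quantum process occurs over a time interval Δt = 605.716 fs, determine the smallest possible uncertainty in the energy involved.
543.334 μeV

Using the energy-time uncertainty principle:
ΔEΔt ≥ ℏ/2

The minimum uncertainty in energy is:
ΔE_min = ℏ/(2Δt)
ΔE_min = (1.055e-34 J·s) / (2 × 6.057e-13 s)
ΔE_min = 8.705e-23 J = 543.334 μeV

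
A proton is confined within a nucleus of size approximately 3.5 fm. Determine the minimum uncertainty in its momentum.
1.507 × 10^-20 kg·m/s

Using the Heisenberg uncertainty principle:
ΔxΔp ≥ ℏ/2

With Δx ≈ L = 3.500e-15 m (the confinement size):
Δp_min = ℏ/(2Δx)
Δp_min = (1.055e-34 J·s) / (2 × 3.500e-15 m)
Δp_min = 1.507e-20 kg·m/s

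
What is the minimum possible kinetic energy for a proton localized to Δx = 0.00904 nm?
63.477 meV

Localizing a particle requires giving it sufficient momentum uncertainty:

1. From uncertainty principle: Δp ≥ ℏ/(2Δx)
   Δp_min = (1.055e-34 J·s) / (2 × 9.040e-12 m)
   Δp_min = 5.833e-24 kg·m/s

2. This momentum uncertainty corresponds to kinetic energy:
   KE ≈ (Δp)²/(2m) = (5.833e-24)²/(2 × 1.673e-27 kg)
   KE = 1.017e-20 J = 63.477 meV

Tighter localization requires more energy.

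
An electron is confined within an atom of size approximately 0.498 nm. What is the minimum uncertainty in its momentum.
1.059 × 10^-25 kg·m/s

Using the Heisenberg uncertainty principle:
ΔxΔp ≥ ℏ/2

With Δx ≈ L = 4.980e-10 m (the confinement size):
Δp_min = ℏ/(2Δx)
Δp_min = (1.055e-34 J·s) / (2 × 4.980e-10 m)
Δp_min = 1.059e-25 kg·m/s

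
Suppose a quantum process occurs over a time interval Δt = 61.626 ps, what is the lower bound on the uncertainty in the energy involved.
5.340 μeV

Using the energy-time uncertainty principle:
ΔEΔt ≥ ℏ/2

The minimum uncertainty in energy is:
ΔE_min = ℏ/(2Δt)
ΔE_min = (1.055e-34 J·s) / (2 × 6.163e-11 s)
ΔE_min = 8.556e-25 J = 5.340 μeV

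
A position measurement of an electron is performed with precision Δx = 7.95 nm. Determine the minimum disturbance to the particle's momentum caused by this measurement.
6.633 × 10^-27 kg·m/s

The uncertainty principle implies that measuring position disturbs momentum:
ΔxΔp ≥ ℏ/2

When we measure position with precision Δx, we necessarily introduce a momentum uncertainty:
Δp ≥ ℏ/(2Δx)
Δp_min = (1.055e-34 J·s) / (2 × 7.950e-09 m)
Δp_min = 6.633e-27 kg·m/s

The more precisely we measure position, the greater the momentum disturbance.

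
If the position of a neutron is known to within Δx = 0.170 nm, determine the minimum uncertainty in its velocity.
185.183 m/s

Using the Heisenberg uncertainty principle and Δp = mΔv:
ΔxΔp ≥ ℏ/2
Δx(mΔv) ≥ ℏ/2

The minimum uncertainty in velocity is:
Δv_min = ℏ/(2mΔx)
Δv_min = (1.055e-34 J·s) / (2 × 1.675e-27 kg × 1.700e-10 m)
Δv_min = 1.852e+02 m/s = 185.183 m/s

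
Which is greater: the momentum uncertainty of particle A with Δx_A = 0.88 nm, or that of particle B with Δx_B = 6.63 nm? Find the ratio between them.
Particle A has the larger minimum momentum uncertainty, by a factor of 7.53.

For each particle, the minimum momentum uncertainty is Δp_min = ℏ/(2Δx):

Particle A: Δp_A = ℏ/(2×8.800e-10 m) = 5.992e-26 kg·m/s
Particle B: Δp_B = ℏ/(2×6.630e-09 m) = 7.953e-27 kg·m/s

Ratio: Δp_A/Δp_B = 7.53

Since Δp_min ∝ 1/Δx, the particle with smaller position uncertainty (A) has larger momentum uncertainty.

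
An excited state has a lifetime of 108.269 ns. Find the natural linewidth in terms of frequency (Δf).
734.998 kHz

Using the energy-time uncertainty principle and E = hf:
ΔEΔt ≥ ℏ/2
hΔf·Δt ≥ ℏ/2

The minimum frequency uncertainty is:
Δf = ℏ/(2hτ) = 1/(4πτ)
Δf = 1/(4π × 1.083e-07 s)
Δf = 7.350e+05 Hz = 734.998 kHz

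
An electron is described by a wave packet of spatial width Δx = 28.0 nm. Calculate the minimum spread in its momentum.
1.883 × 10^-27 kg·m/s

For a wave packet, the spatial width Δx and momentum spread Δp are related by the uncertainty principle:
ΔxΔp ≥ ℏ/2

The minimum momentum spread is:
Δp_min = ℏ/(2Δx)
Δp_min = (1.055e-34 J·s) / (2 × 2.800e-08 m)
Δp_min = 1.883e-27 kg·m/s

A wave packet cannot have both a well-defined position and well-defined momentum.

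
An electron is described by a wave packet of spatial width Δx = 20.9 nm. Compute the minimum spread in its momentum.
2.523 × 10^-27 kg·m/s

For a wave packet, the spatial width Δx and momentum spread Δp are related by the uncertainty principle:
ΔxΔp ≥ ℏ/2

The minimum momentum spread is:
Δp_min = ℏ/(2Δx)
Δp_min = (1.055e-34 J·s) / (2 × 2.090e-08 m)
Δp_min = 2.523e-27 kg·m/s

A wave packet cannot have both a well-defined position and well-defined momentum.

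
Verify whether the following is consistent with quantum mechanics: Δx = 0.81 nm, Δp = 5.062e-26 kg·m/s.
No, it violates the uncertainty principle (impossible measurement).

Calculate the product ΔxΔp:
ΔxΔp = (8.100e-10 m) × (5.062e-26 kg·m/s)
ΔxΔp = 4.100e-35 J·s

Compare to the minimum allowed value ℏ/2:
ℏ/2 = 5.273e-35 J·s

Since ΔxΔp = 4.100e-35 J·s < 5.273e-35 J·s = ℏ/2,
the measurement violates the uncertainty principle.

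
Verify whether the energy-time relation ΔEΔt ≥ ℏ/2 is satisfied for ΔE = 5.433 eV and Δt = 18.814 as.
No, it violates the uncertainty relation.

Calculate the product ΔEΔt:
ΔE = 5.433 eV = 8.705e-19 J
ΔEΔt = (8.705e-19 J) × (1.881e-17 s)
ΔEΔt = 1.638e-35 J·s

Compare to the minimum allowed value ℏ/2:
ℏ/2 = 5.273e-35 J·s

Since ΔEΔt = 1.638e-35 J·s < 5.273e-35 J·s = ℏ/2,
this violates the uncertainty relation.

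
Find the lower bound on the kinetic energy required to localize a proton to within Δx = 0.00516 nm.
194.830 meV

Localizing a particle requires giving it sufficient momentum uncertainty:

1. From uncertainty principle: Δp ≥ ℏ/(2Δx)
   Δp_min = (1.055e-34 J·s) / (2 × 5.160e-12 m)
   Δp_min = 1.022e-23 kg·m/s

2. This momentum uncertainty corresponds to kinetic energy:
   KE ≈ (Δp)²/(2m) = (1.022e-23)²/(2 × 1.673e-27 kg)
   KE = 3.122e-20 J = 194.830 meV

Tighter localization requires more energy.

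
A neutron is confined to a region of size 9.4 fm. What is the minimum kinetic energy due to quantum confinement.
58.627 keV

Using the uncertainty principle:

1. Position uncertainty: Δx ≈ 9.400e-15 m
2. Minimum momentum uncertainty: Δp = ℏ/(2Δx) = 5.609e-21 kg·m/s
3. Minimum kinetic energy:
   KE = (Δp)²/(2m) = (5.609e-21)²/(2 × 1.675e-27 kg)
   KE = 9.393e-15 J = 58.627 keV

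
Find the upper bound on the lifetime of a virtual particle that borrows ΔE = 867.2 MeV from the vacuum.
3.795 × 10^-25 s

Using the energy-time uncertainty principle:
ΔEΔt ≥ ℏ/2

For a virtual particle borrowing energy ΔE, the maximum lifetime is:
Δt_max = ℏ/(2ΔE)

Converting energy:
ΔE = 867.2 MeV = 1.389e-10 J

Δt_max = (1.055e-34 J·s) / (2 × 1.389e-10 J)
Δt_max = 3.795e-25 s = 3.795 × 10^-25 s

Virtual particles with higher borrowed energy exist for shorter times.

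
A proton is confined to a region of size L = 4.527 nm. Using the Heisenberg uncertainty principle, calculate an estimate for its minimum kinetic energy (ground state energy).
253.124 neV

Using the uncertainty principle to estimate ground state energy:

1. The position uncertainty is approximately the confinement size:
   Δx ≈ L = 4.527e-09 m

2. From ΔxΔp ≥ ℏ/2, the minimum momentum uncertainty is:
   Δp ≈ ℏ/(2L) = 1.165e-26 kg·m/s

3. The kinetic energy is approximately:
   KE ≈ (Δp)²/(2m) = (1.165e-26)²/(2 × 1.673e-27 kg)
   KE ≈ 4.055e-26 J = 253.124 neV

This is an order-of-magnitude estimate of the ground state energy.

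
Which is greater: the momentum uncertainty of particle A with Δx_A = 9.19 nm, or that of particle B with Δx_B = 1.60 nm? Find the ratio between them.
Particle B has the larger minimum momentum uncertainty, by a factor of 5.74.

For each particle, the minimum momentum uncertainty is Δp_min = ℏ/(2Δx):

Particle A: Δp_A = ℏ/(2×9.190e-09 m) = 5.738e-27 kg·m/s
Particle B: Δp_B = ℏ/(2×1.600e-09 m) = 3.296e-26 kg·m/s

Ratio: Δp_B/Δp_A = 5.74

Since Δp_min ∝ 1/Δx, the particle with smaller position uncertainty (B) has larger momentum uncertainty.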